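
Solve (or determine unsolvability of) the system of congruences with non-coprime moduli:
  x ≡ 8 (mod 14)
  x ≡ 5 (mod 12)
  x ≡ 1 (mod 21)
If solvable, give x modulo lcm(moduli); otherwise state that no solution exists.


Moduli 14, 12, 21 are not pairwise coprime, so CRT works modulo lcm(m_i) when all pairwise compatibility conditions hold.
Pairwise compatibility: gcd(m_i, m_j) must divide a_i - a_j for every pair.
Merge one congruence at a time:
  Start: x ≡ 8 (mod 14).
  Combine with x ≡ 5 (mod 12): gcd(14, 12) = 2, and 5 - 8 = -3 is NOT divisible by 2.
    ⇒ system is inconsistent (no integer solution).

No solution (the system is inconsistent).


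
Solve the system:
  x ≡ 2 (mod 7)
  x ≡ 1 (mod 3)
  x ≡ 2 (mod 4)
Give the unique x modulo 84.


Moduli 7, 3, 4 are pairwise coprime; by CRT there is a unique solution modulo M = 7 · 3 · 4 = 84.
Solve pairwise, accumulating the modulus:
  Start with x ≡ 2 (mod 7).
  Combine with x ≡ 1 (mod 3): since gcd(7, 3) = 1, we get a unique residue mod 21.
    Write x = 2 + 7·t and substitute into x ≡ 1 (mod 3): 7·t ≡ 1 − 2 = -1 (mod 3).
    Reduce coefficients mod 3: 1·t ≡ 2 (mod 3).
    So t ≡ 2 (mod 3).
    Then x = 2 + 7·2 = 16, valid modulo lcm(7, 3) = 21: x ≡ 16 (mod 21).
  Combine with x ≡ 2 (mod 4): since gcd(21, 4) = 1, we get a unique residue mod 84.
    Write x = 16 + 21·t and substitute into x ≡ 2 (mod 4): 21·t ≡ 2 − 16 = -14 (mod 4).
    Reduce coefficients mod 4: 1·t ≡ 2 (mod 4).
    So t ≡ 2 (mod 4).
    Then x = 16 + 21·2 = 58, valid modulo lcm(21, 4) = 84: x ≡ 58 (mod 84).
Verify: 58 mod 7 = 2 ✓, 58 mod 3 = 1 ✓, 58 mod 4 = 2 ✓.

x ≡ 58 (mod 84).


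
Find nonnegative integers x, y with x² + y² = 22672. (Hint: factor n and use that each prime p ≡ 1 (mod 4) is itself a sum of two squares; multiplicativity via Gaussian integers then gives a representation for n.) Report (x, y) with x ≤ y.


Step 1: Factor n = 22672 = 2^4 · 13 · 109.
Step 2: Check the mod-4 condition on each prime factor: 2 = 2 (special); 13 ≡ 1 (mod 4), exponent 1; 109 ≡ 1 (mod 4), exponent 1.
All primes ≡ 3 (mod 4) appear to even exponent (or don't appear), so by the two-squares theorem n IS expressible as a sum of two squares.
Step 3: Build a representation. Group n = k² · m with k = 4 and m = 13 · 109 = 1417 (a product of primes ≡ 1 (mod 4)); a representation of m scales to one of n via (k·x)² + (k·y)² = k²(x² + y²). Each prime p ≡ 1 (mod 4) is itself a sum of two squares; find a² by testing p − a² for a perfect square:
  13: 13 − 1² = 12, 13 − 2² = 9 = 3² ⇒ 13 = 2² + 3².
  109: 109 − 1² = 108, 109 − 2² = 105, 109 − 3² = 100 = 10² ⇒ 109 = 3² + 10².
  Combine using the Brahmagupta–Fibonacci identity (a² + b²)(c² + d²) = (ac − bd)² + (ad + bc)² = (ac + bd)² + (ad − bc)²:
  13 · 109 = 1417: from (2² + 3²)(3² + 10²), take (2·3 − 3·10, 2·10 + 3·3) = (6 − 30, 20 + 9) = (-24, 29); dropping signs (only squares matter) gives (24, 29); check 24² + 29² = 576 + 841 = 1417 ✓.
  Scale by k = 4: (4·24, 4·29) = (96, 116).
Step 4: Order so x ≤ y and verify: 96² + 116² = 9216 + 13456 = 22672 = n. ✓

n = 22672 = 96² + 116² (one valid representation with x ≤ y).


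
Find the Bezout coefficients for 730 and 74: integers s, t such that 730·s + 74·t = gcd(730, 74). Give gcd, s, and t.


Euclidean algorithm on (730, 74) — divide until remainder is 0:
  730 = 9 · 74 + 64
  74 = 1 · 64 + 10
  64 = 6 · 10 + 4
  10 = 2 · 4 + 2
  4 = 2 · 2 + 0
gcd(730, 74) = 2.
Track Bezout coefficients alongside the remainders: start with r₀ = 730 = a·1 + b·0 (s = 1, t = 0) and r₁ = 74 = a·0 + b·1 (s = 0, t = 1); each new remainder r_{k+1} = r_{k-1} − q_k·r_k inherits s_{k+1} = s_{k-1} − q_k·s_k, t_{k+1} = t_{k-1} − q_k·t_k, so r_k = a·s_k + b·t_k at every step:
  q = 9: r = 64, s = 1 − 9·0 = 1, t = 0 − 9·1 = -9  (check: 730·1 + 74·(-9) = 64)
  q = 1: r = 10, s = 0 − 1·1 = -1, t = 1 − 1·(-9) = 10  (check: 730·(-1) + 74·10 = 10)
  q = 6: r = 4, s = 1 − 6·(-1) = 7, t = -9 − 6·10 = -69  (check: 730·7 + 74·(-69) = 4)
  q = 2: r = 2, s = -1 − 2·7 = -15, t = 10 − 2·(-69) = 148  (check: 730·(-15) + 74·148 = 2)
The row with r = 2 (the gcd) gives the Bezout coefficients s = -15, t = 148.
Result: 730 · (-15) + 74 · (148) = 2.

gcd(730, 74) = 2; s = -15, t = 148 (check: 730·(-15) + 74·148 = 2).


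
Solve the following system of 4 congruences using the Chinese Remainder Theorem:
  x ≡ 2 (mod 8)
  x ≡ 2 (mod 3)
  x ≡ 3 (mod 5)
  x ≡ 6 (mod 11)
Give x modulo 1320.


Product of moduli M = 8 · 3 · 5 · 11 = 1320.
Merge one congruence at a time:
  Start: x ≡ 2 (mod 8).
  Combine with x ≡ 2 (mod 3); new modulus lcm = 24.
    Write x = 2 + 8·t and substitute into x ≡ 2 (mod 3): 8·t ≡ 2 − 2 = 0 (mod 3).
    Reduce coefficients mod 3: 2·t ≡ 0 (mod 3).
    The inverse of 2 mod 3 is 2 (since 2·2 = 4 = 1·3 + 1), so t ≡ 2·0 = 0 ≡ 0 (mod 3).
    Then x = 2 + 8·0 = 2, valid modulo lcm(8, 3) = 24: x ≡ 2 (mod 24).
  Combine with x ≡ 3 (mod 5); new modulus lcm = 120.
    Write x = 2 + 24·t and substitute into x ≡ 3 (mod 5): 24·t ≡ 3 − 2 = 1 (mod 5).
    Reduce coefficients mod 5: 4·t ≡ 1 (mod 5).
    The inverse of 4 mod 5 is 4 (since 4·4 = 16 = 3·5 + 1), so t ≡ 4·1 = 4 ≡ 4 (mod 5).
    Then x = 2 + 24·4 = 98, valid modulo lcm(24, 5) = 120: x ≡ 98 (mod 120).
  Combine with x ≡ 6 (mod 11); new modulus lcm = 1320.
    Write x = 98 + 120·t and substitute into x ≡ 6 (mod 11): 120·t ≡ 6 − 98 = -92 (mod 11).
    Reduce coefficients mod 11: 10·t ≡ 7 (mod 11).
    The inverse of 10 mod 11 is 10 (since 10·10 = 100 = 9·11 + 1), so t ≡ 10·7 = 70 ≡ 4 (mod 11).
    Then x = 98 + 120·4 = 578, valid modulo lcm(120, 11) = 1320: x ≡ 578 (mod 1320).
Verify against each original: 578 mod 8 = 2, 578 mod 3 = 2, 578 mod 5 = 3, 578 mod 11 = 6.

x ≡ 578 (mod 1320).


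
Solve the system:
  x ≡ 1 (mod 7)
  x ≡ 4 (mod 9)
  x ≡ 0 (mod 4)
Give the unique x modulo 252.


Moduli 7, 9, 4 are pairwise coprime; by CRT there is a unique solution modulo M = 7 · 9 · 4 = 252.
Solve pairwise, accumulating the modulus:
  Start with x ≡ 1 (mod 7).
  Combine with x ≡ 4 (mod 9): since gcd(7, 9) = 1, we get a unique residue mod 63.
    Write x = 1 + 7·t and substitute into x ≡ 4 (mod 9): 7·t ≡ 4 − 1 = 3 (mod 9).
    The inverse of 7 mod 9 is 4 (since 7·4 = 28 = 3·9 + 1), so t ≡ 4·3 = 12 ≡ 3 (mod 9).
    Then x = 1 + 7·3 = 22, valid modulo lcm(7, 9) = 63: x ≡ 22 (mod 63).
  Combine with x ≡ 0 (mod 4): since gcd(63, 4) = 1, we get a unique residue mod 252.
    Write x = 22 + 63·t and substitute into x ≡ 0 (mod 4): 63·t ≡ 0 − 22 = -22 (mod 4).
    Reduce coefficients mod 4: 3·t ≡ 2 (mod 4).
    The inverse of 3 mod 4 is 3 (since 3·3 = 9 = 2·4 + 1), so t ≡ 3·2 = 6 ≡ 2 (mod 4).
    Then x = 22 + 63·2 = 148, valid modulo lcm(63, 4) = 252: x ≡ 148 (mod 252).
Verify: 148 mod 7 = 1 ✓, 148 mod 9 = 4 ✓, 148 mod 4 = 0 ✓.

x ≡ 148 (mod 252).


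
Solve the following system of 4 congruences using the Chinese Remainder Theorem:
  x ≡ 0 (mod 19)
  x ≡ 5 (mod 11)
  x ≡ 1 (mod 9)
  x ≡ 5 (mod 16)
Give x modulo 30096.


Product of moduli M = 19 · 11 · 9 · 16 = 30096.
Merge one congruence at a time:
  Start: x ≡ 0 (mod 19).
  Combine with x ≡ 5 (mod 11); new modulus lcm = 209.
    Write x = 0 + 19·t and substitute into x ≡ 5 (mod 11): 19·t ≡ 5 − 0 = 5 (mod 11).
    Reduce coefficients mod 11: 8·t ≡ 5 (mod 11).
    The inverse of 8 mod 11 is 7 (since 8·7 = 56 = 5·11 + 1), so t ≡ 7·5 = 35 ≡ 2 (mod 11).
    Then x = 0 + 19·2 = 38, valid modulo lcm(19, 11) = 209: x ≡ 38 (mod 209).
  Combine with x ≡ 1 (mod 9); new modulus lcm = 1881.
    Write x = 38 + 209·t and substitute into x ≡ 1 (mod 9): 209·t ≡ 1 − 38 = -37 (mod 9).
    Reduce coefficients mod 9: 2·t ≡ 8 (mod 9).
    The inverse of 2 mod 9 is 5 (since 2·5 = 10 = 1·9 + 1), so t ≡ 5·8 = 40 ≡ 4 (mod 9).
    Then x = 38 + 209·4 = 874, valid modulo lcm(209, 9) = 1881: x ≡ 874 (mod 1881).
  Combine with x ≡ 5 (mod 16); new modulus lcm = 30096.
    Write x = 874 + 1881·t and substitute into x ≡ 5 (mod 16): 1881·t ≡ 5 − 874 = -869 (mod 16).
    Reduce coefficients mod 16: 9·t ≡ 11 (mod 16).
    The inverse of 9 mod 16 is 9 (since 9·9 = 81 = 5·16 + 1), so t ≡ 9·11 = 99 ≡ 3 (mod 16).
    Then x = 874 + 1881·3 = 6517, valid modulo lcm(1881, 16) = 30096: x ≡ 6517 (mod 30096).
Verify against each original: 6517 mod 19 = 0, 6517 mod 11 = 5, 6517 mod 9 = 1, 6517 mod 16 = 5.

x ≡ 6517 (mod 30096).


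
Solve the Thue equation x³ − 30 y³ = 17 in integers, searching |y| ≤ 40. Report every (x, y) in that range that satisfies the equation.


The equation is x³ - 30y³ = 17. For fixed y, x³ = 30·y³ + 17, so a solution requires the RHS to be a perfect cube.
Strategy: iterate y from -40 to 40, compute RHS = 30·y³ + 17, and check whether it is a (positive or negative) perfect cube.
Check small values of y:
  y = 0: RHS = 17 is not a perfect cube.
  y = 1: RHS = 47 is not a perfect cube.
  y = -1: RHS = -13 is not a perfect cube.
  y = 2: RHS = 257 is not a perfect cube.
  y = -2: RHS = -223 is not a perfect cube.
  y = 3: RHS = 827 is not a perfect cube.
  y = -3: RHS = -793 is not a perfect cube.
Continuing the search up to |y| = 40 finds no solutions either.
No (x, y) in the scanned range satisfies the equation.

No integer solutions with |y| ≤ 40.


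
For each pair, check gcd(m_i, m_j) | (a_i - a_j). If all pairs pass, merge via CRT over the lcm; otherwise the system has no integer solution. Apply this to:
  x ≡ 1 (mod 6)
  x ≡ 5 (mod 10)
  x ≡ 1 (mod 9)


Moduli 6, 10, 9 are not pairwise coprime, so CRT works modulo lcm(m_i) when all pairwise compatibility conditions hold.
Pairwise compatibility: gcd(m_i, m_j) must divide a_i - a_j for every pair.
Merge one congruence at a time:
  Start: x ≡ 1 (mod 6).
  Combine with x ≡ 5 (mod 10): gcd(6, 10) = 2; 5 - 1 = 4, which IS divisible by 2, so compatible.
    Write x = 1 + 6·t and substitute into x ≡ 5 (mod 10): 6·t ≡ 5 − 1 = 4 (mod 10).
    Divide the congruence (and modulus) by g = 2: 3·t ≡ 2 (mod 5).
    The inverse of 3 mod 5 is 2 (since 3·2 = 6 = 1·5 + 1), so t ≡ 2·2 = 4 ≡ 4 (mod 5).
    Then x = 1 + 6·4 = 25, valid modulo lcm(6, 10) = 30: x ≡ 25 (mod 30).
  Combine with x ≡ 1 (mod 9): gcd(30, 9) = 3; 1 - 25 = -24, which IS divisible by 3, so compatible.
    Write x = 25 + 30·t and substitute into x ≡ 1 (mod 9): 30·t ≡ 1 − 25 = -24 (mod 9).
    Divide the congruence (and modulus) by g = 3: 10·t ≡ -8 (mod 3).
    Reduce coefficients mod 3: 1·t ≡ 1 (mod 3).
    So t ≡ 1 (mod 3).
    Then x = 25 + 30·1 = 55, valid modulo lcm(30, 9) = 90: x ≡ 55 (mod 90).
Verify: 55 mod 6 = 1, 55 mod 10 = 5, 55 mod 9 = 1.

x ≡ 55 (mod 90).


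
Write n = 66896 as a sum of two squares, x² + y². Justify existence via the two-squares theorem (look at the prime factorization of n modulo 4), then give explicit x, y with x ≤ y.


Step 1: Factor n = 66896 = 2^4 · 37 · 113.
Step 2: Check the mod-4 condition on each prime factor: 2 = 2 (special); 37 ≡ 1 (mod 4), exponent 1; 113 ≡ 1 (mod 4), exponent 1.
All primes ≡ 3 (mod 4) appear to even exponent (or don't appear), so by the two-squares theorem n IS expressible as a sum of two squares.
Step 3: Build a representation. Group n = k² · m with k = 4 and m = 37 · 113 = 4181 (a product of primes ≡ 1 (mod 4)); a representation of m scales to one of n via (k·x)² + (k·y)² = k²(x² + y²). Each prime p ≡ 1 (mod 4) is itself a sum of two squares; find a² by testing p − a² for a perfect square:
  37: 37 − 1² = 36 = 6² ⇒ 37 = 1² + 6².
  113: 113 − 1² = 112, 113 − 2² = 109, 113 − 3² = 104, 113 − 4² = 97, 113 − 5² = 88, 113 − 6² = 77, 113 − 7² = 64 = 8² ⇒ 113 = 7² + 8².
  Combine using the Brahmagupta–Fibonacci identity (a² + b²)(c² + d²) = (ac − bd)² + (ad + bc)² = (ac + bd)² + (ad − bc)²:
  37 · 113 = 4181: from (1² + 6²)(7² + 8²), take (1·7 − 6·8, 1·8 + 6·7) = (7 − 48, 8 + 42) = (-41, 50); dropping signs (only squares matter) gives (41, 50); check 41² + 50² = 1681 + 2500 = 4181 ✓.
  Scale by k = 4: (4·41, 4·50) = (164, 200).
Step 4: Order so x ≤ y and verify: 164² + 200² = 26896 + 40000 = 66896 = n. ✓

n = 66896 = 164² + 200² (one valid representation with x ≤ y).


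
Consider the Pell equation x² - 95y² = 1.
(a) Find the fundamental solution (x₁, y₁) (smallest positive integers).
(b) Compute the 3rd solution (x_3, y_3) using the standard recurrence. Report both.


Step 1: Find the fundamental solution (x₁, y₁) of x² - 95y² = 1.
  Expand √95 as a continued fraction. a₀ = ⌊√95⌋ = 9; iterate m_{k+1} = d_k·a_k − m_k, d_{k+1} = (95 − m_{k+1}²)/d_k, a_{k+1} = ⌊(a₀ + m_{k+1})/d_{k+1}⌋ (starting m₀ = 0, d₀ = 1), with convergents p_k = a_k·p_{k-1} + p_{k-2}, q_k = a_k·q_{k-1} + q_{k-2} (p₋₁ = 1, q₋₁ = 0):
  k = 0: a₀ = 9; p₀/q₀ = 9/1; p₀² − 95·q₀² = 81 − 95 = -14.
  k = 1: m = 9, d = 14, a = ⌊(9 + 9)/14⌋ = 1; p/q = (1·9 + 1)/(1·1 + 0) = 10/1; p² − 95·q² = 100 − 95 = 5.
  k = 2: m = 5, d = 5, a = ⌊(9 + 5)/5⌋ = 2; p/q = (2·10 + 9)/(2·1 + 1) = 29/3; p² − 95·q² = 841 − 855 = -14.
  k = 3: m = 5, d = 14, a = ⌊(9 + 5)/14⌋ = 1; p/q = (1·29 + 10)/(1·3 + 1) = 39/4; p² − 95·q² = 1521 − 1520 = 1.
  The first convergent with p² − 95·q² = 1 gives the fundamental solution (x₁, y₁) = (39, 4).
Step 2: Apply the recurrence (x_{n+1}, y_{n+1}) = (x₁x_n + 95y₁y_n, x₁y_n + y₁x_n) repeatedly.
  From (x_1, y_1) = (39, 4): x_2 = 39·39 + 95·4·4 = 3041; y_2 = 39·4 + 4·39 = 312.
  From (x_2, y_2) = (3041, 312): x_3 = 39·3041 + 95·4·312 = 237159; y_3 = 39·312 + 4·3041 = 24332.
Step 3: Verify x_3² - 95·y_3² = 56244391281 - 56244391280 = 1 (should be 1). ✓

(x_1, y_1) = (39, 4); (x_3, y_3) = (237159, 24332).


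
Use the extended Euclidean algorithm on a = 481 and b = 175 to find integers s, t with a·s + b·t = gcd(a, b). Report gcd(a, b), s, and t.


Euclidean algorithm on (481, 175) — divide until remainder is 0:
  481 = 2 · 175 + 131
  175 = 1 · 131 + 44
  131 = 2 · 44 + 43
  44 = 1 · 43 + 1
  43 = 43 · 1 + 0
gcd(481, 175) = 1.
Track Bezout coefficients alongside the remainders: start with r₀ = 481 = a·1 + b·0 (s = 1, t = 0) and r₁ = 175 = a·0 + b·1 (s = 0, t = 1); each new remainder r_{k+1} = r_{k-1} − q_k·r_k inherits s_{k+1} = s_{k-1} − q_k·s_k, t_{k+1} = t_{k-1} − q_k·t_k, so r_k = a·s_k + b·t_k at every step:
  q = 2: r = 131, s = 1 − 2·0 = 1, t = 0 − 2·1 = -2  (check: 481·1 + 175·(-2) = 131)
  q = 1: r = 44, s = 0 − 1·1 = -1, t = 1 − 1·(-2) = 3  (check: 481·(-1) + 175·3 = 44)
  q = 2: r = 43, s = 1 − 2·(-1) = 3, t = -2 − 2·3 = -8  (check: 481·3 + 175·(-8) = 43)
  q = 1: r = 1, s = -1 − 1·3 = -4, t = 3 − 1·(-8) = 11  (check: 481·(-4) + 175·11 = 1)
The row with r = 1 (the gcd) gives the Bezout coefficients s = -4, t = 11.
Result: 481 · (-4) + 175 · (11) = 1.

gcd(481, 175) = 1; s = -4, t = 11 (check: 481·(-4) + 175·11 = 1).


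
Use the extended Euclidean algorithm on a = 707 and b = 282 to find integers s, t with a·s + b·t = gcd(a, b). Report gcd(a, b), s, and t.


Euclidean algorithm on (707, 282) — divide until remainder is 0:
  707 = 2 · 282 + 143
  282 = 1 · 143 + 139
  143 = 1 · 139 + 4
  139 = 34 · 4 + 3
  4 = 1 · 3 + 1
  3 = 3 · 1 + 0
gcd(707, 282) = 1.
Track Bezout coefficients alongside the remainders: start with r₀ = 707 = a·1 + b·0 (s = 1, t = 0) and r₁ = 282 = a·0 + b·1 (s = 0, t = 1); each new remainder r_{k+1} = r_{k-1} − q_k·r_k inherits s_{k+1} = s_{k-1} − q_k·s_k, t_{k+1} = t_{k-1} − q_k·t_k, so r_k = a·s_k + b·t_k at every step:
  q = 2: r = 143, s = 1 − 2·0 = 1, t = 0 − 2·1 = -2  (check: 707·1 + 282·(-2) = 143)
  q = 1: r = 139, s = 0 − 1·1 = -1, t = 1 − 1·(-2) = 3  (check: 707·(-1) + 282·3 = 139)
  q = 1: r = 4, s = 1 − 1·(-1) = 2, t = -2 − 1·3 = -5  (check: 707·2 + 282·(-5) = 4)
  q = 34: r = 3, s = -1 − 34·2 = -69, t = 3 − 34·(-5) = 173  (check: 707·(-69) + 282·173 = 3)
  q = 1: r = 1, s = 2 − 1·(-69) = 71, t = -5 − 1·173 = -178  (check: 707·71 + 282·(-178) = 1)
The row with r = 1 (the gcd) gives the Bezout coefficients s = 71, t = -178.
Result: 707 · (71) + 282 · (-178) = 1.

gcd(707, 282) = 1; s = 71, t = -178 (check: 707·71 + 282·(-178) = 1).


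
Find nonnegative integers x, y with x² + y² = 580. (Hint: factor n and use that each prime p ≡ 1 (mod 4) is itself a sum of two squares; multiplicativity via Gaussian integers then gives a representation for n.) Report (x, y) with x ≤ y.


Step 1: Factor n = 580 = 2^2 · 5 · 29.
Step 2: Check the mod-4 condition on each prime factor: 2 = 2 (special); 5 ≡ 1 (mod 4), exponent 1; 29 ≡ 1 (mod 4), exponent 1.
All primes ≡ 3 (mod 4) appear to even exponent (or don't appear), so by the two-squares theorem n IS expressible as a sum of two squares.
Step 3: Build a representation. Group n = k² · m with k = 2 and m = 5 · 29 = 145 (a product of primes ≡ 1 (mod 4)); a representation of m scales to one of n via (k·x)² + (k·y)² = k²(x² + y²). Each prime p ≡ 1 (mod 4) is itself a sum of two squares; find a² by testing p − a² for a perfect square:
  5: 5 − 1² = 4 = 2² ⇒ 5 = 1² + 2².
  29: 29 − 1² = 28, 29 − 2² = 25 = 5² ⇒ 29 = 2² + 5².
  Combine using the Brahmagupta–Fibonacci identity (a² + b²)(c² + d²) = (ac − bd)² + (ad + bc)² = (ac + bd)² + (ad − bc)²:
  5 · 29 = 145: from (1² + 2²)(2² + 5²), take (1·2 − 2·5, 1·5 + 2·2) = (2 − 10, 5 + 4) = (-8, 9); dropping signs (only squares matter) gives (8, 9); check 8² + 9² = 64 + 81 = 145 ✓.
  Scale by k = 2: (2·8, 2·9) = (16, 18).
Step 4: Order so x ≤ y and verify: 16² + 18² = 256 + 324 = 580 = n. ✓

n = 580 = 16² + 18² (one valid representation with x ≤ y).


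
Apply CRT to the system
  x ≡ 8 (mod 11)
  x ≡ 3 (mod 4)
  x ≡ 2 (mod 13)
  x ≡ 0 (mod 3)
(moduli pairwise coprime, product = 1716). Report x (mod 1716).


Product of moduli M = 11 · 4 · 13 · 3 = 1716.
Merge one congruence at a time:
  Start: x ≡ 8 (mod 11).
  Combine with x ≡ 3 (mod 4); new modulus lcm = 44.
    Write x = 8 + 11·t and substitute into x ≡ 3 (mod 4): 11·t ≡ 3 − 8 = -5 (mod 4).
    Reduce coefficients mod 4: 3·t ≡ 3 (mod 4).
    The inverse of 3 mod 4 is 3 (since 3·3 = 9 = 2·4 + 1), so t ≡ 3·3 = 9 ≡ 1 (mod 4).
    Then x = 8 + 11·1 = 19, valid modulo lcm(11, 4) = 44: x ≡ 19 (mod 44).
  Combine with x ≡ 2 (mod 13); new modulus lcm = 572.
    Write x = 19 + 44·t and substitute into x ≡ 2 (mod 13): 44·t ≡ 2 − 19 = -17 (mod 13).
    Reduce coefficients mod 13: 5·t ≡ 9 (mod 13).
    The inverse of 5 mod 13 is 8 (since 5·8 = 40 = 3·13 + 1), so t ≡ 8·9 = 72 ≡ 7 (mod 13).
    Then x = 19 + 44·7 = 327, valid modulo lcm(44, 13) = 572: x ≡ 327 (mod 572).
  Combine with x ≡ 0 (mod 3); new modulus lcm = 1716.
    Write x = 327 + 572·t and substitute into x ≡ 0 (mod 3): 572·t ≡ 0 − 327 = -327 (mod 3).
    Reduce coefficients mod 3: 2·t ≡ 0 (mod 3).
    The inverse of 2 mod 3 is 2 (since 2·2 = 4 = 1·3 + 1), so t ≡ 2·0 = 0 ≡ 0 (mod 3).
    Then x = 327 + 572·0 = 327, valid modulo lcm(572, 3) = 1716: x ≡ 327 (mod 1716).
Verify against each original: 327 mod 11 = 8, 327 mod 4 = 3, 327 mod 13 = 2, 327 mod 3 = 0.

x ≡ 327 (mod 1716).


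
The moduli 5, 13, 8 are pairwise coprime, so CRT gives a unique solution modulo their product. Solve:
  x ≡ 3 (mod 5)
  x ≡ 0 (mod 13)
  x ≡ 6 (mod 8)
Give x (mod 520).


Moduli 5, 13, 8 are pairwise coprime; by CRT there is a unique solution modulo M = 5 · 13 · 8 = 520.
Solve pairwise, accumulating the modulus:
  Start with x ≡ 3 (mod 5).
  Combine with x ≡ 0 (mod 13): since gcd(5, 13) = 1, we get a unique residue mod 65.
    Write x = 3 + 5·t and substitute into x ≡ 0 (mod 13): 5·t ≡ 0 − 3 = -3 (mod 13).
    Reduce coefficients mod 13: 5·t ≡ 10 (mod 13).
    The inverse of 5 mod 13 is 8 (since 5·8 = 40 = 3·13 + 1), so t ≡ 8·10 = 80 ≡ 2 (mod 13).
    Then x = 3 + 5·2 = 13, valid modulo lcm(5, 13) = 65: x ≡ 13 (mod 65).
  Combine with x ≡ 6 (mod 8): since gcd(65, 8) = 1, we get a unique residue mod 520.
    Write x = 13 + 65·t and substitute into x ≡ 6 (mod 8): 65·t ≡ 6 − 13 = -7 (mod 8).
    Reduce coefficients mod 8: 1·t ≡ 1 (mod 8).
    So t ≡ 1 (mod 8).
    Then x = 13 + 65·1 = 78, valid modulo lcm(65, 8) = 520: x ≡ 78 (mod 520).
Verify: 78 mod 5 = 3 ✓, 78 mod 13 = 0 ✓, 78 mod 8 = 6 ✓.

x ≡ 78 (mod 520).


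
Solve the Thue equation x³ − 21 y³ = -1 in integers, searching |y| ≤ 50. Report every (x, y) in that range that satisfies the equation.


The equation is x³ - 21y³ = -1. For fixed y, x³ = 21·y³ − 1, so a solution requires the RHS to be a perfect cube.
Strategy: iterate y from -50 to 50, compute RHS = 21·y³ − 1, and check whether it is a (positive or negative) perfect cube.
Check small values of y:
  y = 0: RHS = -1 = (-1)³ ⇒ x = -1 works.
  y = 1: RHS = 20 is not a perfect cube.
  y = -1: RHS = -22 is not a perfect cube.
  y = 2: RHS = 167 is not a perfect cube.
  y = -2: RHS = -169 is not a perfect cube.
  y = 3: RHS = 566 is not a perfect cube.
  y = -3: RHS = -568 is not a perfect cube.
Continuing the search up to |y| = 50 finds no further solutions beyond those listed.
Collected solutions: (-1, 0).

Solutions (with |y| ≤ 50): (-1, 0).


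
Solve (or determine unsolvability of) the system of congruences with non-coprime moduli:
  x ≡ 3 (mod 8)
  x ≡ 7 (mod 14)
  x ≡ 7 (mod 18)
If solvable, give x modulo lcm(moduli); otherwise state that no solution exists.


Moduli 8, 14, 18 are not pairwise coprime, so CRT works modulo lcm(m_i) when all pairwise compatibility conditions hold.
Pairwise compatibility: gcd(m_i, m_j) must divide a_i - a_j for every pair.
Merge one congruence at a time:
  Start: x ≡ 3 (mod 8).
  Combine with x ≡ 7 (mod 14): gcd(8, 14) = 2; 7 - 3 = 4, which IS divisible by 2, so compatible.
    Write x = 3 + 8·t and substitute into x ≡ 7 (mod 14): 8·t ≡ 7 − 3 = 4 (mod 14).
    Divide the congruence (and modulus) by g = 2: 4·t ≡ 2 (mod 7).
    The inverse of 4 mod 7 is 2 (since 4·2 = 8 = 1·7 + 1), so t ≡ 2·2 = 4 ≡ 4 (mod 7).
    Then x = 3 + 8·4 = 35, valid modulo lcm(8, 14) = 56: x ≡ 35 (mod 56).
  Combine with x ≡ 7 (mod 18): gcd(56, 18) = 2; 7 - 35 = -28, which IS divisible by 2, so compatible.
    Write x = 35 + 56·t and substitute into x ≡ 7 (mod 18): 56·t ≡ 7 − 35 = -28 (mod 18).
    Divide the congruence (and modulus) by g = 2: 28·t ≡ -14 (mod 9).
    Reduce coefficients mod 9: 1·t ≡ 4 (mod 9).
    So t ≡ 4 (mod 9).
    Then x = 35 + 56·4 = 259, valid modulo lcm(56, 18) = 504: x ≡ 259 (mod 504).
Verify: 259 mod 8 = 3, 259 mod 14 = 7, 259 mod 18 = 7.

x ≡ 259 (mod 504).


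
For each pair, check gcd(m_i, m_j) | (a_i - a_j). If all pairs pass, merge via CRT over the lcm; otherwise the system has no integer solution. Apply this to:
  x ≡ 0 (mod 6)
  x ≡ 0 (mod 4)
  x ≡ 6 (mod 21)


Moduli 6, 4, 21 are not pairwise coprime, so CRT works modulo lcm(m_i) when all pairwise compatibility conditions hold.
Pairwise compatibility: gcd(m_i, m_j) must divide a_i - a_j for every pair.
Merge one congruence at a time:
  Start: x ≡ 0 (mod 6).
  Combine with x ≡ 0 (mod 4): gcd(6, 4) = 2; 0 - 0 = 0, which IS divisible by 2, so compatible.
    Write x = 0 + 6·t and substitute into x ≡ 0 (mod 4): 6·t ≡ 0 − 0 = 0 (mod 4).
    Divide the congruence (and modulus) by g = 2: 3·t ≡ 0 (mod 2).
    Reduce coefficients mod 2: 1·t ≡ 0 (mod 2).
    So t ≡ 0 (mod 2).
    Then x = 0 + 6·0 = 0, valid modulo lcm(6, 4) = 12: x ≡ 0 (mod 12).
  Combine with x ≡ 6 (mod 21): gcd(12, 21) = 3; 6 - 0 = 6, which IS divisible by 3, so compatible.
    Write x = 0 + 12·t and substitute into x ≡ 6 (mod 21): 12·t ≡ 6 − 0 = 6 (mod 21).
    Divide the congruence (and modulus) by g = 3: 4·t ≡ 2 (mod 7).
    The inverse of 4 mod 7 is 2 (since 4·2 = 8 = 1·7 + 1), so t ≡ 2·2 = 4 ≡ 4 (mod 7).
    Then x = 0 + 12·4 = 48, valid modulo lcm(12, 21) = 84: x ≡ 48 (mod 84).
Verify: 48 mod 6 = 0, 48 mod 4 = 0, 48 mod 21 = 6.

x ≡ 48 (mod 84).


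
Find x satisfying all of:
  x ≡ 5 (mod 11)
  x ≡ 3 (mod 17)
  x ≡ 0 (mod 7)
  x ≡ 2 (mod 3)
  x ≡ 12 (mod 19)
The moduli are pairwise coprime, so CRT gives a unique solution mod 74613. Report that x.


Product of moduli M = 11 · 17 · 7 · 3 · 19 = 74613.
Merge one congruence at a time:
  Start: x ≡ 5 (mod 11).
  Combine with x ≡ 3 (mod 17); new modulus lcm = 187.
    Write x = 5 + 11·t and substitute into x ≡ 3 (mod 17): 11·t ≡ 3 − 5 = -2 (mod 17).
    Reduce coefficients mod 17: 11·t ≡ 15 (mod 17).
    The inverse of 11 mod 17 is 14 (since 11·14 = 154 = 9·17 + 1), so t ≡ 14·15 = 210 ≡ 6 (mod 17).
    Then x = 5 + 11·6 = 71, valid modulo lcm(11, 17) = 187: x ≡ 71 (mod 187).
  Combine with x ≡ 0 (mod 7); new modulus lcm = 1309.
    Write x = 71 + 187·t and substitute into x ≡ 0 (mod 7): 187·t ≡ 0 − 71 = -71 (mod 7).
    Reduce coefficients mod 7: 5·t ≡ 6 (mod 7).
    The inverse of 5 mod 7 is 3 (since 5·3 = 15 = 2·7 + 1), so t ≡ 3·6 = 18 ≡ 4 (mod 7).
    Then x = 71 + 187·4 = 819, valid modulo lcm(187, 7) = 1309: x ≡ 819 (mod 1309).
  Combine with x ≡ 2 (mod 3); new modulus lcm = 3927.
    Write x = 819 + 1309·t and substitute into x ≡ 2 (mod 3): 1309·t ≡ 2 − 819 = -817 (mod 3).
    Reduce coefficients mod 3: 1·t ≡ 2 (mod 3).
    So t ≡ 2 (mod 3).
    Then x = 819 + 1309·2 = 3437, valid modulo lcm(1309, 3) = 3927: x ≡ 3437 (mod 3927).
  Combine with x ≡ 12 (mod 19); new modulus lcm = 74613.
    Write x = 3437 + 3927·t and substitute into x ≡ 12 (mod 19): 3927·t ≡ 12 − 3437 = -3425 (mod 19).
    Reduce coefficients mod 19: 13·t ≡ 14 (mod 19).
    The inverse of 13 mod 19 is 3 (since 13·3 = 39 = 2·19 + 1), so t ≡ 3·14 = 42 ≡ 4 (mod 19).
    Then x = 3437 + 3927·4 = 19145, valid modulo lcm(3927, 19) = 74613: x ≡ 19145 (mod 74613).
Verify against each original: 19145 mod 11 = 5, 19145 mod 17 = 3, 19145 mod 7 = 0, 19145 mod 3 = 2, 19145 mod 19 = 12.

x ≡ 19145 (mod 74613).


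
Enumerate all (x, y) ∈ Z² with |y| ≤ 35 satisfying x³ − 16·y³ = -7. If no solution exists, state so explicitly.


The equation is x³ - 16y³ = -7. For fixed y, x³ = 16·y³ − 7, so a solution requires the RHS to be a perfect cube.
Strategy: iterate y from -35 to 35, compute RHS = 16·y³ − 7, and check whether it is a (positive or negative) perfect cube.
Check small values of y:
  y = 0: RHS = -7 is not a perfect cube.
  y = 1: RHS = 9 is not a perfect cube.
  y = -1: RHS = -23 is not a perfect cube.
  y = 2: RHS = 121 is not a perfect cube.
  y = -2: RHS = -135 is not a perfect cube.
  y = 3: RHS = 425 is not a perfect cube.
  y = -3: RHS = -439 is not a perfect cube.
Continuing the search up to |y| = 35 finds no solutions either.
No (x, y) in the scanned range satisfies the equation.

No integer solutions with |y| ≤ 35.


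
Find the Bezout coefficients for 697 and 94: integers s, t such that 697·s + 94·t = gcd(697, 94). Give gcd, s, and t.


Euclidean algorithm on (697, 94) — divide until remainder is 0:
  697 = 7 · 94 + 39
  94 = 2 · 39 + 16
  39 = 2 · 16 + 7
  16 = 2 · 7 + 2
  7 = 3 · 2 + 1
  2 = 2 · 1 + 0
gcd(697, 94) = 1.
Track Bezout coefficients alongside the remainders: start with r₀ = 697 = a·1 + b·0 (s = 1, t = 0) and r₁ = 94 = a·0 + b·1 (s = 0, t = 1); each new remainder r_{k+1} = r_{k-1} − q_k·r_k inherits s_{k+1} = s_{k-1} − q_k·s_k, t_{k+1} = t_{k-1} − q_k·t_k, so r_k = a·s_k + b·t_k at every step:
  q = 7: r = 39, s = 1 − 7·0 = 1, t = 0 − 7·1 = -7  (check: 697·1 + 94·(-7) = 39)
  q = 2: r = 16, s = 0 − 2·1 = -2, t = 1 − 2·(-7) = 15  (check: 697·(-2) + 94·15 = 16)
  q = 2: r = 7, s = 1 − 2·(-2) = 5, t = -7 − 2·15 = -37  (check: 697·5 + 94·(-37) = 7)
  q = 2: r = 2, s = -2 − 2·5 = -12, t = 15 − 2·(-37) = 89  (check: 697·(-12) + 94·89 = 2)
  q = 3: r = 1, s = 5 − 3·(-12) = 41, t = -37 − 3·89 = -304  (check: 697·41 + 94·(-304) = 1)
The row with r = 1 (the gcd) gives the Bezout coefficients s = 41, t = -304.
Result: 697 · (41) + 94 · (-304) = 1.

gcd(697, 94) = 1; s = 41, t = -304 (check: 697·41 + 94·(-304) = 1).


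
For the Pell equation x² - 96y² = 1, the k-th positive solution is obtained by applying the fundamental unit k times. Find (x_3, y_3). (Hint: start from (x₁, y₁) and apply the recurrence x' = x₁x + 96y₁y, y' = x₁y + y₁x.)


Step 1: Find the fundamental solution (x₁, y₁) of x² - 96y² = 1.
  Expand √96 as a continued fraction. a₀ = ⌊√96⌋ = 9; iterate m_{k+1} = d_k·a_k − m_k, d_{k+1} = (96 − m_{k+1}²)/d_k, a_{k+1} = ⌊(a₀ + m_{k+1})/d_{k+1}⌋ (starting m₀ = 0, d₀ = 1), with convergents p_k = a_k·p_{k-1} + p_{k-2}, q_k = a_k·q_{k-1} + q_{k-2} (p₋₁ = 1, q₋₁ = 0):
  k = 0: a₀ = 9; p₀/q₀ = 9/1; p₀² − 96·q₀² = 81 − 96 = -15.
  k = 1: m = 9, d = 15, a = ⌊(9 + 9)/15⌋ = 1; p/q = (1·9 + 1)/(1·1 + 0) = 10/1; p² − 96·q² = 100 − 96 = 4.
  k = 2: m = 6, d = 4, a = ⌊(9 + 6)/4⌋ = 3; p/q = (3·10 + 9)/(3·1 + 1) = 39/4; p² − 96·q² = 1521 − 1536 = -15.
  k = 3: m = 6, d = 15, a = ⌊(9 + 6)/15⌋ = 1; p/q = (1·39 + 10)/(1·4 + 1) = 49/5; p² − 96·q² = 2401 − 2400 = 1.
  The first convergent with p² − 96·q² = 1 gives the fundamental solution (x₁, y₁) = (49, 5).
Step 2: Apply the recurrence (x_{n+1}, y_{n+1}) = (x₁x_n + 96y₁y_n, x₁y_n + y₁x_n) repeatedly.
  From (x_1, y_1) = (49, 5): x_2 = 49·49 + 96·5·5 = 4801; y_2 = 49·5 + 5·49 = 490.
  From (x_2, y_2) = (4801, 490): x_3 = 49·4801 + 96·5·490 = 470449; y_3 = 49·490 + 5·4801 = 48015.
Step 3: Verify x_3² - 96·y_3² = 221322261601 - 221322261600 = 1 (should be 1). ✓

(x_1, y_1) = (49, 5); (x_3, y_3) = (470449, 48015).


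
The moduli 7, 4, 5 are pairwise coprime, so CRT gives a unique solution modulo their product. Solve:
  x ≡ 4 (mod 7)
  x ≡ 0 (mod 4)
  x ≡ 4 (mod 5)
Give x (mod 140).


Moduli 7, 4, 5 are pairwise coprime; by CRT there is a unique solution modulo M = 7 · 4 · 5 = 140.
Solve pairwise, accumulating the modulus:
  Start with x ≡ 4 (mod 7).
  Combine with x ≡ 0 (mod 4): since gcd(7, 4) = 1, we get a unique residue mod 28.
    Write x = 4 + 7·t and substitute into x ≡ 0 (mod 4): 7·t ≡ 0 − 4 = -4 (mod 4).
    Reduce coefficients mod 4: 3·t ≡ 0 (mod 4).
    The inverse of 3 mod 4 is 3 (since 3·3 = 9 = 2·4 + 1), so t ≡ 3·0 = 0 ≡ 0 (mod 4).
    Then x = 4 + 7·0 = 4, valid modulo lcm(7, 4) = 28: x ≡ 4 (mod 28).
  Combine with x ≡ 4 (mod 5): since gcd(28, 5) = 1, we get a unique residue mod 140.
    Write x = 4 + 28·t and substitute into x ≡ 4 (mod 5): 28·t ≡ 4 − 4 = 0 (mod 5).
    Reduce coefficients mod 5: 3·t ≡ 0 (mod 5).
    The inverse of 3 mod 5 is 2 (since 3·2 = 6 = 1·5 + 1), so t ≡ 2·0 = 0 ≡ 0 (mod 5).
    Then x = 4 + 28·0 = 4, valid modulo lcm(28, 5) = 140: x ≡ 4 (mod 140).
Verify: 4 mod 7 = 4 ✓, 4 mod 4 = 0 ✓, 4 mod 5 = 4 ✓.

x ≡ 4 (mod 140).


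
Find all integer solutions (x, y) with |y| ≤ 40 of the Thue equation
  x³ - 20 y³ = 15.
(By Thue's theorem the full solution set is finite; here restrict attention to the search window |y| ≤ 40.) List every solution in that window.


The equation is x³ - 20y³ = 15. For fixed y, x³ = 20·y³ + 15, so a solution requires the RHS to be a perfect cube.
Strategy: iterate y from -40 to 40, compute RHS = 20·y³ + 15, and check whether it is a (positive or negative) perfect cube.
Check small values of y:
  y = 0: RHS = 15 is not a perfect cube.
  y = 1: RHS = 35 is not a perfect cube.
  y = -1: RHS = -5 is not a perfect cube.
  y = 2: RHS = 175 is not a perfect cube.
  y = -2: RHS = -145 is not a perfect cube.
  y = 3: RHS = 555 is not a perfect cube.
  y = -3: RHS = -525 is not a perfect cube.
Continuing the search up to |y| = 40 finds no solutions either.
No (x, y) in the scanned range satisfies the equation.

No integer solutions with |y| ≤ 40.


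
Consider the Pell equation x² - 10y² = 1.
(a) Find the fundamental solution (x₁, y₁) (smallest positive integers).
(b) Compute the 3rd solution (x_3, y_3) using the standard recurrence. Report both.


Step 1: Find the fundamental solution (x₁, y₁) of x² - 10y² = 1.
  Expand √10 as a continued fraction. a₀ = ⌊√10⌋ = 3; iterate m_{k+1} = d_k·a_k − m_k, d_{k+1} = (10 − m_{k+1}²)/d_k, a_{k+1} = ⌊(a₀ + m_{k+1})/d_{k+1}⌋ (starting m₀ = 0, d₀ = 1), with convergents p_k = a_k·p_{k-1} + p_{k-2}, q_k = a_k·q_{k-1} + q_{k-2} (p₋₁ = 1, q₋₁ = 0):
  k = 0: a₀ = 3; p₀/q₀ = 3/1; p₀² − 10·q₀² = 9 − 10 = -1.
  k = 1: m = 3, d = 1, a = ⌊(3 + 3)/1⌋ = 6; p/q = (6·3 + 1)/(6·1 + 0) = 19/6; p² − 10·q² = 361 − 360 = 1.
  The first convergent with p² − 10·q² = 1 gives the fundamental solution (x₁, y₁) = (19, 6).
Step 2: Apply the recurrence (x_{n+1}, y_{n+1}) = (x₁x_n + 10y₁y_n, x₁y_n + y₁x_n) repeatedly.
  From (x_1, y_1) = (19, 6): x_2 = 19·19 + 10·6·6 = 721; y_2 = 19·6 + 6·19 = 228.
  From (x_2, y_2) = (721, 228): x_3 = 19·721 + 10·6·228 = 27379; y_3 = 19·228 + 6·721 = 8658.
Step 3: Verify x_3² - 10·y_3² = 749609641 - 749609640 = 1 (should be 1). ✓

(x_1, y_1) = (19, 6); (x_3, y_3) = (27379, 8658).


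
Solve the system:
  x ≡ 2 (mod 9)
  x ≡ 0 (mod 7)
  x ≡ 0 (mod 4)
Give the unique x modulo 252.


Moduli 9, 7, 4 are pairwise coprime; by CRT there is a unique solution modulo M = 9 · 7 · 4 = 252.
Solve pairwise, accumulating the modulus:
  Start with x ≡ 2 (mod 9).
  Combine with x ≡ 0 (mod 7): since gcd(9, 7) = 1, we get a unique residue mod 63.
    Write x = 2 + 9·t and substitute into x ≡ 0 (mod 7): 9·t ≡ 0 − 2 = -2 (mod 7).
    Reduce coefficients mod 7: 2·t ≡ 5 (mod 7).
    The inverse of 2 mod 7 is 4 (since 2·4 = 8 = 1·7 + 1), so t ≡ 4·5 = 20 ≡ 6 (mod 7).
    Then x = 2 + 9·6 = 56, valid modulo lcm(9, 7) = 63: x ≡ 56 (mod 63).
  Combine with x ≡ 0 (mod 4): since gcd(63, 4) = 1, we get a unique residue mod 252.
    Write x = 56 + 63·t and substitute into x ≡ 0 (mod 4): 63·t ≡ 0 − 56 = -56 (mod 4).
    Reduce coefficients mod 4: 3·t ≡ 0 (mod 4).
    The inverse of 3 mod 4 is 3 (since 3·3 = 9 = 2·4 + 1), so t ≡ 3·0 = 0 ≡ 0 (mod 4).
    Then x = 56 + 63·0 = 56, valid modulo lcm(63, 4) = 252: x ≡ 56 (mod 252).
Verify: 56 mod 9 = 2 ✓, 56 mod 7 = 0 ✓, 56 mod 4 = 0 ✓.

x ≡ 56 (mod 252).


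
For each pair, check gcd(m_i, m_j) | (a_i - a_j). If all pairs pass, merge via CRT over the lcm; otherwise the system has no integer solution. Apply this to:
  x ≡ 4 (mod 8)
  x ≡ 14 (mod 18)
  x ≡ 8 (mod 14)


Moduli 8, 18, 14 are not pairwise coprime, so CRT works modulo lcm(m_i) when all pairwise compatibility conditions hold.
Pairwise compatibility: gcd(m_i, m_j) must divide a_i - a_j for every pair.
Merge one congruence at a time:
  Start: x ≡ 4 (mod 8).
  Combine with x ≡ 14 (mod 18): gcd(8, 18) = 2; 14 - 4 = 10, which IS divisible by 2, so compatible.
    Write x = 4 + 8·t and substitute into x ≡ 14 (mod 18): 8·t ≡ 14 − 4 = 10 (mod 18).
    Divide the congruence (and modulus) by g = 2: 4·t ≡ 5 (mod 9).
    The inverse of 4 mod 9 is 7 (since 4·7 = 28 = 3·9 + 1), so t ≡ 7·5 = 35 ≡ 8 (mod 9).
    Then x = 4 + 8·8 = 68, valid modulo lcm(8, 18) = 72: x ≡ 68 (mod 72).
  Combine with x ≡ 8 (mod 14): gcd(72, 14) = 2; 8 - 68 = -60, which IS divisible by 2, so compatible.
    Write x = 68 + 72·t and substitute into x ≡ 8 (mod 14): 72·t ≡ 8 − 68 = -60 (mod 14).
    Divide the congruence (and modulus) by g = 2: 36·t ≡ -30 (mod 7).
    Reduce coefficients mod 7: 1·t ≡ 5 (mod 7).
    So t ≡ 5 (mod 7).
    Then x = 68 + 72·5 = 428, valid modulo lcm(72, 14) = 504: x ≡ 428 (mod 504).
Verify: 428 mod 8 = 4, 428 mod 18 = 14, 428 mod 14 = 8.

x ≡ 428 (mod 504).


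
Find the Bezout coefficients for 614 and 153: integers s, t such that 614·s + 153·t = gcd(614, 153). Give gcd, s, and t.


Euclidean algorithm on (614, 153) — divide until remainder is 0:
  614 = 4 · 153 + 2
  153 = 76 · 2 + 1
  2 = 2 · 1 + 0
gcd(614, 153) = 1.
Track Bezout coefficients alongside the remainders: start with r₀ = 614 = a·1 + b·0 (s = 1, t = 0) and r₁ = 153 = a·0 + b·1 (s = 0, t = 1); each new remainder r_{k+1} = r_{k-1} − q_k·r_k inherits s_{k+1} = s_{k-1} − q_k·s_k, t_{k+1} = t_{k-1} − q_k·t_k, so r_k = a·s_k + b·t_k at every step:
  q = 4: r = 2, s = 1 − 4·0 = 1, t = 0 − 4·1 = -4  (check: 614·1 + 153·(-4) = 2)
  q = 76: r = 1, s = 0 − 76·1 = -76, t = 1 − 76·(-4) = 305  (check: 614·(-76) + 153·305 = 1)
The row with r = 1 (the gcd) gives the Bezout coefficients s = -76, t = 305.
Result: 614 · (-76) + 153 · (305) = 1.

gcd(614, 153) = 1; s = -76, t = 305 (check: 614·(-76) + 153·305 = 1).


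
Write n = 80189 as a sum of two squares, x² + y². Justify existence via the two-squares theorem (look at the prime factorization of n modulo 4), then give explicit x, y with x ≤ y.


Step 1: Factor n = 80189 = 17 · 53 · 89.
Step 2: Check the mod-4 condition on each prime factor: 17 ≡ 1 (mod 4), exponent 1; 53 ≡ 1 (mod 4), exponent 1; 89 ≡ 1 (mod 4), exponent 1.
All primes ≡ 3 (mod 4) appear to even exponent (or don't appear), so by the two-squares theorem n IS expressible as a sum of two squares.
Step 3: Build a representation. Here n = 17 · 53 · 89 is a product of primes ≡ 1 (mod 4). Each prime p ≡ 1 (mod 4) is itself a sum of two squares; find a² by testing p − a² for a perfect square:
  17: 17 − 1² = 16 = 4² ⇒ 17 = 1² + 4².
  53: 53 − 1² = 52, 53 − 2² = 49 = 7² ⇒ 53 = 2² + 7².
  89: 89 − 1² = 88, 89 − 2² = 85, 89 − 3² = 80, 89 − 4² = 73, 89 − 5² = 64 = 8² ⇒ 89 = 5² + 8².
  Combine using the Brahmagupta–Fibonacci identity (a² + b²)(c² + d²) = (ac − bd)² + (ad + bc)² = (ac + bd)² + (ad − bc)²:
  17 · 53 = 901: from (1² + 4²)(2² + 7²), take (1·2 − 4·7, 1·7 + 4·2) = (2 − 28, 7 + 8) = (-26, 15); dropping signs (only squares matter) gives (26, 15); check 26² + 15² = 676 + 225 = 901 ✓.
  901 · 89 = 80189: from (26² + 15²)(5² + 8²), take (26·5 − 15·8, 26·8 + 15·5) = (130 − 120, 208 + 75) = (10, 283); check 10² + 283² = 100 + 80089 = 80189 ✓.
Step 4: Order so x ≤ y and verify: 10² + 283² = 100 + 80089 = 80189 = n. ✓

n = 80189 = 10² + 283² (one valid representation with x ≤ y).


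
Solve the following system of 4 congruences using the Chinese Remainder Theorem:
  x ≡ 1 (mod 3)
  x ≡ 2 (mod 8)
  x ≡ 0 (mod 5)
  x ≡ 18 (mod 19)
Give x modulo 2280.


Product of moduli M = 3 · 8 · 5 · 19 = 2280.
Merge one congruence at a time:
  Start: x ≡ 1 (mod 3).
  Combine with x ≡ 2 (mod 8); new modulus lcm = 24.
    Write x = 1 + 3·t and substitute into x ≡ 2 (mod 8): 3·t ≡ 2 − 1 = 1 (mod 8).
    The inverse of 3 mod 8 is 3 (since 3·3 = 9 = 1·8 + 1), so t ≡ 3·1 = 3 ≡ 3 (mod 8).
    Then x = 1 + 3·3 = 10, valid modulo lcm(3, 8) = 24: x ≡ 10 (mod 24).
  Combine with x ≡ 0 (mod 5); new modulus lcm = 120.
    Write x = 10 + 24·t and substitute into x ≡ 0 (mod 5): 24·t ≡ 0 − 10 = -10 (mod 5).
    Reduce coefficients mod 5: 4·t ≡ 0 (mod 5).
    The inverse of 4 mod 5 is 4 (since 4·4 = 16 = 3·5 + 1), so t ≡ 4·0 = 0 ≡ 0 (mod 5).
    Then x = 10 + 24·0 = 10, valid modulo lcm(24, 5) = 120: x ≡ 10 (mod 120).
  Combine with x ≡ 18 (mod 19); new modulus lcm = 2280.
    Write x = 10 + 120·t and substitute into x ≡ 18 (mod 19): 120·t ≡ 18 − 10 = 8 (mod 19).
    Reduce coefficients mod 19: 6·t ≡ 8 (mod 19).
    The inverse of 6 mod 19 is 16 (since 6·16 = 96 = 5·19 + 1), so t ≡ 16·8 = 128 ≡ 14 (mod 19).
    Then x = 10 + 120·14 = 1690, valid modulo lcm(120, 19) = 2280: x ≡ 1690 (mod 2280).
Verify against each original: 1690 mod 3 = 1, 1690 mod 8 = 2, 1690 mod 5 = 0, 1690 mod 19 = 18.

x ≡ 1690 (mod 2280).
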